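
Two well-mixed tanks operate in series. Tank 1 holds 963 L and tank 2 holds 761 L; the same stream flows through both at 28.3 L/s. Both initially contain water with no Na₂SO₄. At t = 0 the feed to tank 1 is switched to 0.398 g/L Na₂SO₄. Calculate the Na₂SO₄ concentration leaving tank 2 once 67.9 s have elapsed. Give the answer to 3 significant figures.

0.260 g/L

Time constants: τᵢ = Vᵢ/Q for each well-mixed tank.
τ₁ = 963/28.3 = 34.028 s; τ₂ = 761/28.3 = 26.890 s.
Solving the cascade with C₁(0)=C₂(0)=0 gives C₂(t) = C_in[1 − (τ₁ e^(−t/τ₁) − τ₂ e^(−t/τ₂))/(τ₁ − τ₂)].
At t = 67.9: e^(−t/τ₁) = 0.13596, e^(−t/τ₂) = 0.080054.
C₂ = 0.398·[1 − (34.028·0.13596 − 26.890·0.080054)/(7.1378)] = 0.398·0.65343 = 0.26006 g/L.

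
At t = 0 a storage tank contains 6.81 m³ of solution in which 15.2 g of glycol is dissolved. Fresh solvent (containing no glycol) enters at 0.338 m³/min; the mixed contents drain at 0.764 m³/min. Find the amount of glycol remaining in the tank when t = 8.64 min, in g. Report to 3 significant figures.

Total volume: dV/dt = Q_in − Q_out = -0.42600 m³/min, so V(t) = 6.81 − 0.42600 t and V(8.64) = 3.1294 m³.
Solute balance: dm/dt = 0 − Q_out C = −Q_out m/V(t).
dm/m = −Q_out dt/(V₀ − 0.42600 t); integrating gives ln(m/m₀) = −(Q_out/(Q_in−Q_out)) ln(V/V₀).
m = m₀ (V₀/V)^(Q_out/(Q_in−Q_out)) = 15.2 × (6.81/3.1294)^(-1.7934) = 3.7689 g.

3.77 g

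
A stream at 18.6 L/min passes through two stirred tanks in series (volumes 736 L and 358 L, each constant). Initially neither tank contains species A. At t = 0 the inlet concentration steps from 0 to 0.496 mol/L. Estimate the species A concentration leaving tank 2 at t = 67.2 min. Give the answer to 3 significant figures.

0.334 mol/L

Species balance on tank i: dCᵢ/dt = (Cᵢ₋₁ − Cᵢ)/τᵢ with τᵢ = Vᵢ/Q.
τ₁ = 736/18.6 = 39.570 min; τ₂ = 358/18.6 = 19.247 min.
Tank 1: C₁ = C_in(1 − e^(−t/τ₁)). Tank 2 (τ₁ ≠ τ₂): C₂ = C_in[1 − (τ₁ e^(−t/τ₁) − τ₂ e^(−t/τ₂))/(τ₁ − τ₂)].
At t = 67.2: e^(−t/τ₁) = 0.18300, e^(−t/τ₂) = 0.030458.
C₂ = 0.496·[1 − (39.570·0.18300 − 19.247·0.030458)/(20.323)] = 0.496·0.67253 = 0.33357 mol/L.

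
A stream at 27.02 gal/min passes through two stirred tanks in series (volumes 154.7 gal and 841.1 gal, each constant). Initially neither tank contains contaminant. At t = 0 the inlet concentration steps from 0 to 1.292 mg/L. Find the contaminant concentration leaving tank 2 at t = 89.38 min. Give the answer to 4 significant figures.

1.202 mg/L

Time constants: τᵢ = Vᵢ/Q for each well-mixed tank.
τ₁ = 154.7/27.02 = 5.72539 min; τ₂ = 841.1/27.02 = 31.1288 min.
Solving the cascade with C₁(0)=C₂(0)=0 gives C₂(t) = C_in[1 − (τ₁ e^(−t/τ₁) − τ₂ e^(−t/τ₂))/(τ₁ − τ₂)].
At t = 89.38: e^(−t/τ₁) = 1.66018e-07, e^(−t/τ₂) = 0.0566255.
C₂ = 1.292·[1 − (5.72539·1.66018e-07 − 31.1288·0.0566255)/(-25.4034)] = 1.292·0.930612 = 1.20235 mg/L.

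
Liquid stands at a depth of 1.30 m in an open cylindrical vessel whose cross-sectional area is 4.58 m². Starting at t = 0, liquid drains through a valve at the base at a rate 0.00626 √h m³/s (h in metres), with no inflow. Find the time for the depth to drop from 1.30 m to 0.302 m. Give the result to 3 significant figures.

864 s

A dh/dt = −Q_out = −0.00626 √h.
∫ h^(−1/2) dh = −(0.00626/A) ∫ dt, giving 2√h = 2√h₀ − (0.00626/A) t.
t = 2A(√h₀ − √h)/0.00626 = 2·4.58·(√1.30 − √0.302)/0.00626
  = 9.1600 × (1.1402 − 0.54955) / 0.00626 = 864.24 s.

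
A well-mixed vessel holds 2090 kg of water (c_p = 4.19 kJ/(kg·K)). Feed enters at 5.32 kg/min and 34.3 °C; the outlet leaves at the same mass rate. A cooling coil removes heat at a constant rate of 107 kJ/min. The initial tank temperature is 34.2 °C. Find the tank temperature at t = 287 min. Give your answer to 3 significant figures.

M c_p dT/dt = ṁ c_p (T_in − T) − Q̇.
Rearrange: dT/dt = (T_ss − T)/τ with τ = M/ṁ = 392.86 min and T_ss = T_in − Q̇/(ṁ c_p) = 29.500 °C.
T approaches T_ss exponentially: T(t) = T_ss + (T₀ − T_ss) e^(−t/τ).
T(287) = 29.500 + (4.7002)·e^(−287/392.86) = 29.500 + (4.7002)·0.48165 = 31.764 °C.

31.8 °C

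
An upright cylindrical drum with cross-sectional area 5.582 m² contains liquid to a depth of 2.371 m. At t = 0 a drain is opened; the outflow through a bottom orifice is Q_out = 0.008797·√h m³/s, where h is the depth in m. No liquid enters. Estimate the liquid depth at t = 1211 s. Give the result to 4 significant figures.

0.3429 m

Accumulation of liquid (constant cross-section A): A dh/dt = −0.008797 √h.
Separate and integrate: 2(√h − √h₀) = −(0.008797/A) t.
√h = √2.371 − 0.008797·1211/(2·5.582) = 1.53981 − 0.954243 = 0.585562.
h = 0.585562² = 0.342883 m.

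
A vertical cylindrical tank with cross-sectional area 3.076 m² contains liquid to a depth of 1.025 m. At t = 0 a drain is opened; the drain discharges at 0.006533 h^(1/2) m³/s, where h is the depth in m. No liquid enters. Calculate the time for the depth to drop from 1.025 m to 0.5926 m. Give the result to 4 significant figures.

A dh/dt = −Q_out = −0.006533 √h.
∫ h^(−1/2) dh = −(0.006533/A) ∫ dt, giving 2√h = 2√h₀ − (0.006533/A) t.
t = 2A(√h₀ − √h)/0.006533 = 2·3.076·(√1.025 − √0.5926)/0.006533
  = 6.15200 × (1.01242 − 0.769805) / 0.006533 = 228.468 s.

228.5 s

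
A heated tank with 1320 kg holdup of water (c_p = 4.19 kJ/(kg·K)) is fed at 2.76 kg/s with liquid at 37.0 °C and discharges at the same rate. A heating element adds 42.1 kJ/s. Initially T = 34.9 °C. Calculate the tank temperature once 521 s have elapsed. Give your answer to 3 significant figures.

M c_p dT/dt = ṁ c_p (T_in − T) + Q̇.
Rearrange: dT/dt = (T_ss − T)/τ with τ = M/ṁ = 478.26 s and T_ss = T_in + Q̇/(ṁ c_p) = 40.640 °C.
Integrating: T(t) = T_ss + (T₀ − T_ss) e^(−t/τ).
T(521) = 40.640 + (-5.7405)·e^(−521/478.26) = 40.640 + (-5.7405)·0.33643 = 38.709 °C.

38.7 °C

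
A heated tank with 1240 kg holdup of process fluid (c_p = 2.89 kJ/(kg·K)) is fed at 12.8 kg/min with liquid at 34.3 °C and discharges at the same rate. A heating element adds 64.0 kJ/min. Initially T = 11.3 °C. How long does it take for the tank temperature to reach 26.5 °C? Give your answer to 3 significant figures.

92.4 min

First-law balance (no shaft work): M c_p dT/dt = ṁ c_p (T_in − T) + 64.0.
τ = M/ṁ = 96.875 min; T_ss = T_in + Q̇/(ṁ c_p) = 36.030 °C.
T(t) = T_ss + (T₀ − T_ss) e^(−t/τ). Set T = 26.5:
e^(−t/τ) = (26.5 − 36.030)/(11.3 − 36.030) = 0.38536
t = −96.875 · ln(0.38536) = 92.377 min.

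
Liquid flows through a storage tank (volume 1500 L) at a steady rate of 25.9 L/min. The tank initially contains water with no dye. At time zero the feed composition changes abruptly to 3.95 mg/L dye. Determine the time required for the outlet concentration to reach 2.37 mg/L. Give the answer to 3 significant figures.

53.1 min

Transient balance on the dissolved component: V dC/dt = Q(C_in − C), so τ = V/Q = 57.915 min.
C(t) = C_in + (C₀ − C_in) e^(−t/τ). Set C = 2.37 and solve for t:
e^(−t/τ) = (C − C_in)/(C₀ − C_in) = (2.37 − 3.95)/(0 − 3.95) = 0.40000
t = −τ ln(…) = 57.915 × 0.91629 = 53.067 min.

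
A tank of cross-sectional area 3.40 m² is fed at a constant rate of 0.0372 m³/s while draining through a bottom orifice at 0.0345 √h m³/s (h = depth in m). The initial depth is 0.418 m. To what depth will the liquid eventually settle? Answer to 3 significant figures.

1.16 m

A dh/dt = Q_in − 0.0345 √h. Steady state requires inflow = outflow:
Q_in = 0.0345 √h_ss ⇒ √h_ss = 0.0372/0.0345 = 1.0783.
h_ss = 1.0783² = 1.1626 m. (Since h₀ = 0.418 m < h_ss, the level will rise toward this value.)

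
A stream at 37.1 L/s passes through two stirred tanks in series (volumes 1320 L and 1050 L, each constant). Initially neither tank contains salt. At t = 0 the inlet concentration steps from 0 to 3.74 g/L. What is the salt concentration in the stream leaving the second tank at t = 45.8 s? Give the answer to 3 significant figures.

Each tank obeys Vᵢ dCᵢ/dt = Q(Cᵢ₋₁ − Cᵢ), so τᵢ = Vᵢ/Q.
τ₁ = 1320/37.1 = 35.580 s; τ₂ = 1050/37.1 = 28.302 s.
Tank 1: C₁ = C_in(1 − e^(−t/τ₁)). Tank 2 (τ₁ ≠ τ₂): C₂ = C_in[1 − (τ₁ e^(−t/τ₁) − τ₂ e^(−t/τ₂))/(τ₁ − τ₂)].
At t = 45.8: e^(−t/τ₁) = 0.27603, e^(−t/τ₂) = 0.19824.
C₂ = 3.74·[1 − (35.580·0.27603 − 28.302·0.19824)/(7.2776)] = 3.74·0.42148 = 1.5763 g/L.

1.58 g/L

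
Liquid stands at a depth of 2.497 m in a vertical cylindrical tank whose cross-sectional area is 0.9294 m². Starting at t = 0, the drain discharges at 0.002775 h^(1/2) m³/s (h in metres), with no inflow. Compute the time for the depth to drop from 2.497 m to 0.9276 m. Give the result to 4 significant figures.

413.3 s

With no inflow, A dh/dt = −0.002775 √h.
∫ h^(−1/2) dh = −(0.002775/A) ∫ dt, giving 2√h = 2√h₀ − (0.002775/A) t.
t = 2A(√h₀ − √h)/0.002775 = 2·0.9294·(√2.497 − √0.9276)/0.002775
  = 1.85880 × (1.58019 − 0.963120) / 0.002775 = 413.337 s.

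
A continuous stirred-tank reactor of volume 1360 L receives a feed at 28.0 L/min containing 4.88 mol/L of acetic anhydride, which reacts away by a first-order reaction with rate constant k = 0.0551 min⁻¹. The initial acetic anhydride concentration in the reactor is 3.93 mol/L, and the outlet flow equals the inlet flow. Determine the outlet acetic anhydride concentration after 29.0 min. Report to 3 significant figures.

Species balance: V dC/dt = Q C_in − Q C − k V C.
dC/dt = (Q/V) C_in − (Q/V + k) C; effective rate a = Q/V + k = 0.020588 + 0.0551 = 0.075688 min⁻¹.
C_ss = Q C_in/(Q + kV) = 1.3274 mol/L; C(t) = C_ss + (C₀ − C_ss) e^(−a t).
C(29.0) = 1.3274 + (2.6026)·e^(−0.075688·29.0) = 1.3274 + (2.6026)·0.11136 = 1.6173 mol/L.

1.62 mol/L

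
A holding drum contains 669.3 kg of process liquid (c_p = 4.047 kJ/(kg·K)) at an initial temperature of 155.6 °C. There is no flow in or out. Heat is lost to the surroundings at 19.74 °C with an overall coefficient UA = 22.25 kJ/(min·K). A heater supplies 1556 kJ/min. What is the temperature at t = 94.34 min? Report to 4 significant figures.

120.0 °C

M c_p dT/dt = −UA(T − T_amb) + Q̇.
dT/dt = (T_ss − T)/τ with T_ss = T_amb + Q̇/UA = 19.74 + 1556/22.25 = 89.6726 °C, τ = M c_p/UA = 669.3·4.047/22.25 = 121.737 min.
T approaches T_ss exponentially: T(t) = T_ss + (T₀ − T_ss) e^(−t/τ).
T(94.34) = 89.6726 + (65.9274)·0.460728 = 120.047 °C.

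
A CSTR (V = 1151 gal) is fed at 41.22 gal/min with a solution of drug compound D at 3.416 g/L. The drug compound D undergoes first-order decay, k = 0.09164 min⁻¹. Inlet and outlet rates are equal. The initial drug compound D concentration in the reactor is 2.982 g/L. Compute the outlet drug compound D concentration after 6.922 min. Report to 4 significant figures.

V dC/dt = Q(C_in − C) − k V C.
This is linear with rate a = Q/V + k = 0.127452 min⁻¹.
C_ss = Q C_in/(Q + kV) = 0.959849 g/L; C(t) = C_ss + (C₀ − C_ss) e^(−a t).
C(6.922) = 0.959849 + (2.02215)·e^(−0.127452·6.922) = 0.959849 + (2.02215)·0.413861 = 1.79674 g/L.

1.797 g/L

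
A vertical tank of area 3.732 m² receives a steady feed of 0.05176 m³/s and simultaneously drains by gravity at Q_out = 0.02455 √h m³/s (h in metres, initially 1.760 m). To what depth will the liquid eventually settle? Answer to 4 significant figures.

4.445 m

Unsteady balance on liquid volume: A dh/dt = Q_in − 0.02455 √h. At steady state dh/dt = 0:
Q_in = 0.02455 √h_ss ⇒ √h_ss = 0.05176/0.02455 = 2.10835.
h_ss = 2.10835² = 4.44514 m. (Since h₀ = 1.760 m < h_ss, the level will rise toward this value.)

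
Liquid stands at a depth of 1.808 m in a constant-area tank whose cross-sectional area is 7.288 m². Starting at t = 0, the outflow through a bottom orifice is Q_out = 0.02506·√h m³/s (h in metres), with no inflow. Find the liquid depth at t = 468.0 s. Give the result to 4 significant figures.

With no inflow, A dh/dt = −0.02506 √h.
∫ h^(−1/2) dh = −(0.02506/A) ∫ dt, giving 2√h = 2√h₀ − (0.02506/A) t.
√h = √1.808 − 0.02506·468.0/(2·7.288) = 1.34462 − 0.804616 = 0.540003.
h = 0.540003² = 0.291603 m.

0.2916 m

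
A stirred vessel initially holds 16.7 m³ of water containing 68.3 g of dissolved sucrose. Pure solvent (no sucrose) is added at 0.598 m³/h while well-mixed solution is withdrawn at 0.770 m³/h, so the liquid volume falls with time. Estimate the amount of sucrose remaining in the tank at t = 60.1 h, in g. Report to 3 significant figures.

0.909 g

Total volume: dV/dt = Q_in − Q_out = -0.17200 m³/h, so V(t) = 16.7 − 0.17200 t and V(60.1) = 6.3628 m³.
Species balance (pure solvent in): dm/dt = −Q_out · m/V(t).
Separate: dm/m = −Q_out dt/V(t) ⇒ ln(m/m₀) = −(Q_out/(Q_in−Q_out)) ln(V/V₀).
m = m₀ (V₀/V)^(Q_out/(Q_in−Q_out)) = 68.3 × (16.7/6.3628)^(-4.4767) = 0.90857 g.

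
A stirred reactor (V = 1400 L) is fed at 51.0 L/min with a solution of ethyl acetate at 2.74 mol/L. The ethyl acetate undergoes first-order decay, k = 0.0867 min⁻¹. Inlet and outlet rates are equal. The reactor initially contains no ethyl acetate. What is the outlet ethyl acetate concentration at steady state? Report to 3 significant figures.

0.811 mol/L

Species balance: V dC/dt = Q C_in − Q C − k V C.
Steady state (dC/dt = 0): C_ss = Q C_in/(Q + kV) = C_in/(1 + kV/Q).
C_ss = 51.0·2.74/(51.0 + 0.0867·1400) = 139.74/172.38 = 0.81065 mol/L.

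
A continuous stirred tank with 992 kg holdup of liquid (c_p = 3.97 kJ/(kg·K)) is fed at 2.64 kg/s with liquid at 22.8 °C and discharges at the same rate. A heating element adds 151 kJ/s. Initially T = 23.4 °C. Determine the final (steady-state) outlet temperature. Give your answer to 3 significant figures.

Heat balance on the well-mixed liquid: M c_p dT/dt = ṁ c_p (T_in − T) + 151.
At steady state dT/dt = 0 ⇒ T_ss = T_in + Q̇/(ṁ c_p) = 22.8 + 151/(2.64·3.97) = 37.207 °C.

37.2 °C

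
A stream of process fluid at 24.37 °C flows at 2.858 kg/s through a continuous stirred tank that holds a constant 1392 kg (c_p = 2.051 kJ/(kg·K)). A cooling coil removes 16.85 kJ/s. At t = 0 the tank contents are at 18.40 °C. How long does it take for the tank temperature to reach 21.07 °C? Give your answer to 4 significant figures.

966.6 s

Unsteady energy balance on the tank contents: M c_p dT/dt = ṁ c_p (T_in − T) − 16.85.
τ = M/ṁ = 487.054 s; T_ss = T_in − Q̇/(ṁ c_p) = 21.4954 °C.
T(t) = T_ss + (T₀ − T_ss) e^(−t/τ). Set T = 21.07:
e^(−t/τ) = (21.07 − 21.4954)/(18.40 − 21.4954) = 0.137440
t = −487.054 · ln(0.137440) = 966.593 s.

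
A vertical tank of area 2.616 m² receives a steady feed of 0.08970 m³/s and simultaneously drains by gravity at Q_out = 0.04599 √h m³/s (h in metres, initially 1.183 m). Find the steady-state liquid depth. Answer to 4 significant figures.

A dh/dt = Q_in − 0.04599 √h. Steady state requires inflow = outflow:
Q_in = 0.04599 √h_ss ⇒ √h_ss = 0.08970/0.04599 = 1.95042.
h_ss = 1.95042² = 3.80415 m. (Since h₀ = 1.183 m < h_ss, the level will rise toward this value.)

3.804 m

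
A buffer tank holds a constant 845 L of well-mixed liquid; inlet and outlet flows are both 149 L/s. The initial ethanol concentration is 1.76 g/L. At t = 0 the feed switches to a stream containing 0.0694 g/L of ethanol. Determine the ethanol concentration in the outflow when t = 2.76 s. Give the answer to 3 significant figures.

Unsteady species balance (constant V, well mixed): V dC/dt = Q(C_in − C).
Rewrite as dC/dt + C/τ = C_in/τ, τ = V/Q = 5.6711 s.
C approaches C_in exponentially: C(t) = C_in + (C₀ − C_in) e^(−t/τ).
C(2.76) = 0.0694 + (1.76 − 0.0694)·e^(−2.76/5.6711) = 0.0694 + (1.6906)·0.61467 = 1.1086 g/L.

1.11 g/L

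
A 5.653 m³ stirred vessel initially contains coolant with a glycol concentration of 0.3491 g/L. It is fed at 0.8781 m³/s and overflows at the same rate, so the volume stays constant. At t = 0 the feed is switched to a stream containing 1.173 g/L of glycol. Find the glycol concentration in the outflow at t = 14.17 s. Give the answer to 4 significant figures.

1.082 g/L

Transient balance on the dissolved component: V dC/dt = Q(C_in − C).
Time constant τ = V/Q = 5.653/0.8781 = 6.43776 s.
C approaches C_in exponentially: C(t) = C_in + (C₀ − C_in) e^(−t/τ).
C(14.17) = 1.173 + (0.3491 − 1.173)·e^(−14.17/6.43776) = 1.173 + (-0.823900)·0.110684 = 1.08181 g/L.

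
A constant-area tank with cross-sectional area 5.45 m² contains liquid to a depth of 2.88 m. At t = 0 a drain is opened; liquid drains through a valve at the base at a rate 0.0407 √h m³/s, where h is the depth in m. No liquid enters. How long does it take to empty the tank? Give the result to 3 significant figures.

A dh/dt = −Q_out = −0.0407 √h.
Separate and integrate: 2(√h − √h₀) = −(0.0407/A) t.
Set h = 0: 2√h₀ = (0.0407/A) t_empty ⇒ t_empty = 2A√h₀/0.0407.
t_empty = 2·5.45·√2.88/0.0407 = 10.900·1.6971/0.0407 = 454.49 s.

454 s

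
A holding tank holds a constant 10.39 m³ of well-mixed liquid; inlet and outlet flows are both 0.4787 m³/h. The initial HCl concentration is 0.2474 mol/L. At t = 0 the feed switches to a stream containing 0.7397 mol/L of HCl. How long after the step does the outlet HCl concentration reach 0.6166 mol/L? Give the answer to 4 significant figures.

Mass balance on the solute (V constant): V dC/dt = Q(C_in − C), so τ = V/Q = 21.7046 h.
C(t) = C_in + (C₀ − C_in) e^(−t/τ). Set C = 0.6166 and solve for t:
e^(−t/τ) = (C − C_in)/(C₀ − C_in) = (0.6166 − 0.7397)/(0.2474 − 0.7397) = 0.250051
t = −τ ln(…) = 21.7046 × 1.38609 = 30.0846 h.

30.08 h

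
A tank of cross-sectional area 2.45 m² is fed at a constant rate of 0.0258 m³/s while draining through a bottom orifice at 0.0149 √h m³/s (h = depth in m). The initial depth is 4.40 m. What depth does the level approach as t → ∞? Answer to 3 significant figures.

3.00 m

Volume balance on the tank: A dh/dt = Q_in − 0.0149 √h. At steady state dh/dt = 0:
Q_in = 0.0149 √h_ss ⇒ √h_ss = 0.0258/0.0149 = 1.7315.
h_ss = 1.7315² = 2.9982 m. (Since h₀ = 4.40 m > h_ss, the level will fall toward this value.)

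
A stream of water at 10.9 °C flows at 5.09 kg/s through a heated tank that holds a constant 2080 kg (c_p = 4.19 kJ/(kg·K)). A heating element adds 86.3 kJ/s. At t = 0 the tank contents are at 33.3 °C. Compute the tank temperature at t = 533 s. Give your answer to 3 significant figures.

19.9 °C

Energy balance: M c_p dT/dt = ṁ c_p (T_in − T) + 86.3.
Rearrange: dT/dt = (T_ss − T)/τ with τ = M/ṁ = 408.64 s and T_ss = T_in + Q̇/(ṁ c_p) = 14.946 °C.
This is linear first-order; T(t) = T_ss + (T₀ − T_ss) e^(−t/τ).
T(533) = 14.946 + (18.354)·e^(−533/408.64) = 14.946 + (18.354)·0.27136 = 19.927 °C.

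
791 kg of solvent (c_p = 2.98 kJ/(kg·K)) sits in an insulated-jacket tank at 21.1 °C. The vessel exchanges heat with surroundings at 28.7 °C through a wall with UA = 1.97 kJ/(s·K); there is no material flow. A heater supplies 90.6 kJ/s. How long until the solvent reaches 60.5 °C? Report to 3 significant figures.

1590 s

M c_p dT/dt = −UA(T − T_amb) + Q̇.
τ = M c_p/UA = 1196.5 s; T_ss = T_amb + Q̇/UA = 28.7 + 90.6/1.97 = 74.690 °C.
T(t) = T_ss + (T₀ − T_ss)e^(−t/τ); set T = 60.5:
t = −τ ln[(T − T_ss)/(T₀ − T_ss)] = −1196.5 · ln(0.26479) = 1590.0 s.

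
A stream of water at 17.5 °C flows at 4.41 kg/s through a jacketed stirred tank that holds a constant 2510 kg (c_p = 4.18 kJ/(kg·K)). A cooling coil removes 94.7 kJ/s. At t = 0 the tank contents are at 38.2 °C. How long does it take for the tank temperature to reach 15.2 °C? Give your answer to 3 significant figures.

Energy balance: M c_p dT/dt = ṁ c_p (T_in − T) − 94.7.
τ = M/ṁ = 569.16 s; T_ss = T_in − Q̇/(ṁ c_p) = 12.363 °C.
T(t) = T_ss + (T₀ − T_ss) e^(−t/τ). Set T = 15.2:
e^(−t/τ) = (15.2 − 12.363)/(38.2 − 12.363) = 0.10981
t = −569.16 · ln(0.10981) = 1257.3 s.

1260 s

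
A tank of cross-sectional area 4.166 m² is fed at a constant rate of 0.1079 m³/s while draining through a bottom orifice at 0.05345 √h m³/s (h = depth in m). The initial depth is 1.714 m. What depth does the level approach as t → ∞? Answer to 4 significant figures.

4.075 m

Accumulation of liquid (constant cross-section A): A dh/dt = Q_in − 0.05345 √h. At steady state dh/dt = 0:
Q_in = 0.05345 √h_ss ⇒ √h_ss = 0.1079/0.05345 = 2.01871.
h_ss = 2.01871² = 4.07519 m. (Since h₀ = 1.714 m < h_ss, the level will rise toward this value.)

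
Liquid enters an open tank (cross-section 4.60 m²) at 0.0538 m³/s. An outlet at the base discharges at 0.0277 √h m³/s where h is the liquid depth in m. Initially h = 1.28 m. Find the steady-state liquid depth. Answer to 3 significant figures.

3.77 m

Level balance: A dh/dt = 0.0538 − 0.0277 √h. Setting dh/dt = 0:
Q_in = 0.0277 √h_ss ⇒ √h_ss = 0.0538/0.0277 = 1.9422.
h_ss = 1.9422² = 3.7723 m. (Since h₀ = 1.28 m < h_ss, the level will rise toward this value.)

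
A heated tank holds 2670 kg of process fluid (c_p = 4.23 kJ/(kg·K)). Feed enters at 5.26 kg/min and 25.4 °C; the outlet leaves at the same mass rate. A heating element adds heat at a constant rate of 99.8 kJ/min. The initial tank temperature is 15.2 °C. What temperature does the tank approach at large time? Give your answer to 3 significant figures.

M c_p dT/dt = ṁ c_p (T_in − T) + Q̇.
At steady state dT/dt = 0 ⇒ T_ss = T_in + Q̇/(ṁ c_p) = 25.4 + 99.8/(5.26·4.23) = 29.885 °C.

29.9 °C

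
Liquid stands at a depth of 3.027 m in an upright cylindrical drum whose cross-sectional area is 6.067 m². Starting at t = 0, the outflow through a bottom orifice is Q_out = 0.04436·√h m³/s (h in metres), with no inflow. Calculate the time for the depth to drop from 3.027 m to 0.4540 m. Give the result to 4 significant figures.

291.6 s

A dh/dt = −Q_out = −0.04436 √h.
∫ h^(−1/2) dh = −(0.04436/A) ∫ dt, giving 2√h = 2√h₀ − (0.04436/A) t.
t = 2A(√h₀ − √h)/0.04436 = 2·6.067·(√3.027 − √0.4540)/0.04436
  = 12.1340 × (1.73983 − 0.673795) / 0.04436 = 291.597 s.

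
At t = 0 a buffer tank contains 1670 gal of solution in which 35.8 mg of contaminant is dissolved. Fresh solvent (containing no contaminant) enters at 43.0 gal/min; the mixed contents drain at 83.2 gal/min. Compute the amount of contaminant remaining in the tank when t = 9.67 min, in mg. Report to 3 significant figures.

Let m(t) be the amount of contaminant. Volume: V(t) = V₀ + (Q_in − Q_out) t = 1670 − 40.200 t; V(9.67) = 1281.3 gal.
Solute balance: dm/dt = 0 − Q_out C = −Q_out m/V(t).
Separate: dm/m = −Q_out dt/V(t) ⇒ ln(m/m₀) = −(Q_out/(Q_in−Q_out)) ln(V/V₀).
m = m₀ (V₀/V)^(Q_out/(Q_in−Q_out)) = 35.8 × (1670/1281.3)^(-2.0697) = 20.688 mg.

20.7 mg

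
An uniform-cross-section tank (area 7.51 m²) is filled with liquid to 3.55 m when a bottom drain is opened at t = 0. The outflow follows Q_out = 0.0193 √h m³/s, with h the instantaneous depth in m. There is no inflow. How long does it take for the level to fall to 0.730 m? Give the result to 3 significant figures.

801 s

With no inflow, A dh/dt = −0.0193 √h.
Separate and integrate: 2(√h − √h₀) = −(0.0193/A) t.
t = 2A(√h₀ − √h)/0.0193 = 2·7.51·(√3.55 − √0.730)/0.0193
  = 15.020 × (1.8841 − 0.85440) / 0.0193 = 801.39 s.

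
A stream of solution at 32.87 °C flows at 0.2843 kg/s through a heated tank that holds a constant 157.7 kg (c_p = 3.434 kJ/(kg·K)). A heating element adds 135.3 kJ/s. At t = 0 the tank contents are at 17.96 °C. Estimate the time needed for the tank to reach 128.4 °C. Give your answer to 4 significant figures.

M c_p dT/dt = ṁ c_p (T_in − T) + Q̇.
τ = M/ṁ = 554.696 s; T_ss = T_in + Q̇/(ṁ c_p) = 171.456 °C.
T(t) = T_ss + (T₀ − T_ss) e^(−t/τ). Set T = 128.4:
e^(−t/τ) = (128.4 − 171.456)/(17.96 − 171.456) = 0.280504
t = −554.696 · ln(0.280504) = 705.110 s.

705.1 s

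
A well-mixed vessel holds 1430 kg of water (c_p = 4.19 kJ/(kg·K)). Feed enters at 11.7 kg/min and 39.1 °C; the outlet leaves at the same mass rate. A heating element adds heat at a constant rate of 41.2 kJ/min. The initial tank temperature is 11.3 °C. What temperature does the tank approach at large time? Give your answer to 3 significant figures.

39.9 °C

M c_p dT/dt = ṁ c_p (T_in − T) + Q̇.
At steady state dT/dt = 0 ⇒ T_ss = T_in + Q̇/(ṁ c_p) = 39.1 + 41.2/(11.7·4.19) = 39.940 °C.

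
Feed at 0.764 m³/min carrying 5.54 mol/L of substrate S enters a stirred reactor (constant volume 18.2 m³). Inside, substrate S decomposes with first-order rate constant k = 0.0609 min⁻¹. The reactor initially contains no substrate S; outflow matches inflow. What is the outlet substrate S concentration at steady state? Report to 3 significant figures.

Species balance: V dC/dt = Q C_in − Q C − k V C.
At steady state: 0 = Q C_in − (Q + kV) C_ss, so C_ss = Q C_in/(Q + kV).
C_ss = 0.764·5.54/(0.764 + 0.0609·18.2) = 4.2326/1.8724 = 2.2605 mol/L.

2.26 mol/L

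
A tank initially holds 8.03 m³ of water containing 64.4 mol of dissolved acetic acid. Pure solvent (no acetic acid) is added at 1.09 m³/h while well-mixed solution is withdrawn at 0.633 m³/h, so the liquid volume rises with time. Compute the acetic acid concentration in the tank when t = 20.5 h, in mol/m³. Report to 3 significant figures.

1.27 mol/m³

Total volume: dV/dt = Q_in − Q_out = 0.45700 m³/h, so V(t) = 8.03 + 0.45700 t and V(20.5) = 17.398 m³.
No acetic acid enters, so dm/dt = −Q_out · (m/V).
dm/m = −Q_out dt/(V₀ + 0.45700 t); integrating gives ln(m/m₀) = −(Q_out/(Q_in−Q_out)) ln(V/V₀).
m = m₀ (V₀/V)^(Q_out/(Q_in−Q_out)) = 64.4 × (8.03/17.398)^(1.3851) = 22.068 mol.
C = m/V = 22.068/17.398 = 1.2684 mol/m³.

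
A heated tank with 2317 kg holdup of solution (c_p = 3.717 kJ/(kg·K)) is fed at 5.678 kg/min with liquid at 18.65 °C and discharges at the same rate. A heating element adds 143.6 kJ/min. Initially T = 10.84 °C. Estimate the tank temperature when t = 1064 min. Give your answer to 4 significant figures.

M c_p dT/dt = ṁ c_p (T_in − T) + Q̇.
τ = M/ṁ = 408.066 min; T_ss = T_in + Q̇/(ṁ c_p) = 18.65 + 143.6/(5.678·3.717) = 25.4540 °C.
T approaches T_ss exponentially: T(t) = T_ss + (T₀ − T_ss) e^(−t/τ).
T(1064) = 25.4540 + (-14.6140)·e^(−1064/408.066) = 25.4540 + (-14.6140)·0.0737245 = 24.3766 °C.

24.38 °C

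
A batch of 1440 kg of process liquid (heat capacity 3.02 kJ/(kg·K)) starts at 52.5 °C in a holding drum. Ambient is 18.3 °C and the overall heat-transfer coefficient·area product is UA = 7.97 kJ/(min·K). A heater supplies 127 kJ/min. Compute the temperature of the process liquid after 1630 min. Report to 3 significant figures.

Lumped-capacitance energy balance: M c_p dT/dt = UA(T_amb − T) + Q̇.
dT/dt = (T_ss − T)/τ with T_ss = T_amb + Q̇/UA = 18.3 + 127/7.97 = 34.235 °C, τ = M c_p/UA = 1440·3.02/7.97 = 545.65 min.
T approaches T_ss exponentially: T(t) = T_ss + (T₀ − T_ss) e^(−t/τ).
T(1630) = 34.235 + (18.265)·0.050424 = 35.156 °C.

35.2 °C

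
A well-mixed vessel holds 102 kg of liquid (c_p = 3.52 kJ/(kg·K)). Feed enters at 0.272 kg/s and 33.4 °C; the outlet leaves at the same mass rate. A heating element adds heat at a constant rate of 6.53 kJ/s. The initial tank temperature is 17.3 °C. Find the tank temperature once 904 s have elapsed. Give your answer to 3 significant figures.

38.2 °C

Unsteady energy balance on the tank contents: M c_p dT/dt = ṁ c_p (T_in − T) + 6.53.
Rearrange: dT/dt = (T_ss − T)/τ with τ = M/ṁ = 375.00 s and T_ss = T_in + Q̇/(ṁ c_p) = 40.220 °C.
This is linear first-order; T(t) = T_ss + (T₀ − T_ss) e^(−t/τ).
T(904) = 40.220 + (-22.920)·e^(−904/375.00) = 40.220 + (-22.920)·0.089755 = 38.163 °C.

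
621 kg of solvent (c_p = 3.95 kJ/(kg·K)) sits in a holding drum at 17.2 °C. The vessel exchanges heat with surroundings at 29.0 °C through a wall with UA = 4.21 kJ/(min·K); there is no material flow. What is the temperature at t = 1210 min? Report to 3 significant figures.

M c_p dT/dt = −UA(T − T_amb).
dT/dt = (T_ss − T)/τ with T_ss = T_amb = 29.000 °C, τ = M c_p/UA = 621·3.95/4.21 = 582.65 min.
T approaches T_ss exponentially: T(t) = T_ss + (T₀ − T_ss) e^(−t/τ).
T(1210) = 29.000 + (-11.800)·0.12534 = 27.521 °C.

27.5 °C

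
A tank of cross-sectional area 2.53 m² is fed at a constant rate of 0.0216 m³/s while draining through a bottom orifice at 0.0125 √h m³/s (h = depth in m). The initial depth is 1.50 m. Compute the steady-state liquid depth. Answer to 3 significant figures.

Volume balance on the tank: A dh/dt = Q_in − 0.0125 √h. At steady state dh/dt = 0:
Q_in = 0.0125 √h_ss ⇒ √h_ss = 0.0216/0.0125 = 1.7280.
h_ss = 1.7280² = 2.9860 m. (Since h₀ = 1.50 m < h_ss, the level will rise toward this value.)

2.99 m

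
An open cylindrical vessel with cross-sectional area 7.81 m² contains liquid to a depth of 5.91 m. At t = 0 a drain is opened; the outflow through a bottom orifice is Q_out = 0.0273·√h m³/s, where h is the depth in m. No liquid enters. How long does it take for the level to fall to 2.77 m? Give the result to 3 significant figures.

439 s

A dh/dt = −Q_out = −0.0273 √h.
∫ h^(−1/2) dh = −(0.0273/A) ∫ dt, giving 2√h = 2√h₀ − (0.0273/A) t.
t = 2A(√h₀ − √h)/0.0273 = 2·7.81·(√5.91 − √2.77)/0.0273
  = 15.620 × (2.4310 − 1.6643) / 0.0273 = 438.69 s.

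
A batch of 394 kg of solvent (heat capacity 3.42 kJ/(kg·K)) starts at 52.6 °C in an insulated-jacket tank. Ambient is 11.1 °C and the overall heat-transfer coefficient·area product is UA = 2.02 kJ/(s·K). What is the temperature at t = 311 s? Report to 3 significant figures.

Lumped-capacitance energy balance: M c_p dT/dt = UA(T_amb − T).
dT/dt = (T_ss − T)/τ with T_ss = T_amb = 11.100 °C, τ = M c_p/UA = 394·3.42/2.02 = 667.07 s.
Solution: T(t) = T_ss + (T₀ − T_ss) e^(−t/τ).
T(311) = 11.100 + (41.500)·0.62737 = 37.136 °C.

37.1 °C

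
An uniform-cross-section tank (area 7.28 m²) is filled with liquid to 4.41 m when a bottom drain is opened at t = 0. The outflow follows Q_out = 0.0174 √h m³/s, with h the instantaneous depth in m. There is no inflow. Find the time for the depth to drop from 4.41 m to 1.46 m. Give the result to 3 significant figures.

A dh/dt = −Q_out = −0.0174 √h.
∫ h^(−1/2) dh = −(0.0174/A) ∫ dt, giving 2√h = 2√h₀ − (0.0174/A) t.
t = 2A(√h₀ − √h)/0.0174 = 2·7.28·(√4.41 − √1.46)/0.0174
  = 14.560 × (2.1000 − 1.2083) / 0.0174 = 746.15 s.

746 s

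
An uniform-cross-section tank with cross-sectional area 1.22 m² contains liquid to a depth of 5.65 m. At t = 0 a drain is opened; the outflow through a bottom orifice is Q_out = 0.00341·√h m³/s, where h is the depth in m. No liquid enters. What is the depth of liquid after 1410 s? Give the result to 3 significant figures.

Unsteady balance on liquid volume: A dh/dt = −0.00341 √h.
This is separable: 2 d(√h)/dt = −0.00341/A, so √h = √h₀ − (0.00341/(2A)) t.
√h = √5.65 − 0.00341·1410/(2·1.22) = 2.3770 − 1.9705 = 0.40644.
h = 0.40644² = 0.16519 m.

0.165 m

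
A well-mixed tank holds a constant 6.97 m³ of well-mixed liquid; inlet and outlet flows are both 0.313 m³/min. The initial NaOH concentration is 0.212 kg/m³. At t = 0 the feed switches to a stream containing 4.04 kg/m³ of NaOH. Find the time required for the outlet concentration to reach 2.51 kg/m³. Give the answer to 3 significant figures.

Species balance on the tank: V dC/dt = Q(C_in − C), so τ = V/Q = 22.268 min.
C(t) = C_in + (C₀ − C_in) e^(−t/τ). Set C = 2.51 and solve for t:
e^(−t/τ) = (C − C_in)/(C₀ − C_in) = (2.51 − 4.04)/(0.212 − 4.04) = 0.39969
t = −τ ln(…) = 22.268 × 0.91707 = 20.422 min.

20.4 min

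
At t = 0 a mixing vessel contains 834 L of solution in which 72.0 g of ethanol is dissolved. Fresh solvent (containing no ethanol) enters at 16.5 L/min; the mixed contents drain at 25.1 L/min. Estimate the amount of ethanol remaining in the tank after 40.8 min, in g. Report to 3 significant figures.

Total volume: dV/dt = Q_in − Q_out = -8.6000 L/min, so V(t) = 834 − 8.6000 t and V(40.8) = 483.12 L.
No ethanol enters, so dm/dt = −Q_out · (m/V).
Separate: dm/m = −Q_out dt/V(t) ⇒ ln(m/m₀) = −(Q_out/(Q_in−Q_out)) ln(V/V₀).
m = m₀ (V₀/V)^(Q_out/(Q_in−Q_out)) = 72.0 × (834/483.12)^(-2.9186) = 14.632 g.

14.6 g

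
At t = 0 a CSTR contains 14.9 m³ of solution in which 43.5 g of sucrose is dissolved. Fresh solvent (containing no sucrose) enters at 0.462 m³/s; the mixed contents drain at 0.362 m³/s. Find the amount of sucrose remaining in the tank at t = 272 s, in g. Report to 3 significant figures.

1.01 g

Let m(t) be the amount of sucrose. Volume: V(t) = V₀ + (Q_in − Q_out) t = 14.9 + 0.10000 t; V(272) = 42.100 m³.
Solute balance: dm/dt = 0 − Q_out C = −Q_out m/V(t).
Separate: dm/m = −Q_out dt/V(t) ⇒ ln(m/m₀) = −(Q_out/(Q_in−Q_out)) ln(V/V₀).
m = m₀ (V₀/V)^(Q_out/(Q_in−Q_out)) = 43.5 × (14.9/42.100)^(3.6200) = 1.0128 g.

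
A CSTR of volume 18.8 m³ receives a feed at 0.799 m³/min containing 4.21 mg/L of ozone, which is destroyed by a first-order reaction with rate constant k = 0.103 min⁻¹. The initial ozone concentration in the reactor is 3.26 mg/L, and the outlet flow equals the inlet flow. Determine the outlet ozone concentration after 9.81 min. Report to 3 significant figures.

1.72 mg/L

Accumulation = in − out − consumed: V dC/dt = Q C_in − Q C − k V C.
This is linear with rate a = Q/V + k = 0.14550 min⁻¹.
C_ss = Q C_in/(Q + kV) = 1.2297 mg/L; C(t) = C_ss + (C₀ − C_ss) e^(−a t).
C(9.81) = 1.2297 + (2.0303)·e^(−0.14550·9.81) = 1.2297 + (2.0303)·0.23994 = 1.7169 mg/L.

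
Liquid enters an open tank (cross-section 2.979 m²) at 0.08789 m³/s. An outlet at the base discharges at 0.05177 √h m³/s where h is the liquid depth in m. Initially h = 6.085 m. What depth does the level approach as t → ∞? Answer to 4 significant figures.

2.882 m

Volume balance on the tank: A dh/dt = Q_in − 0.05177 √h. At steady state dh/dt = 0:
Q_in = 0.05177 √h_ss ⇒ √h_ss = 0.08789/0.05177 = 1.69770.
h_ss = 1.69770² = 2.88219 m. (Since h₀ = 6.085 m > h_ss, the level will fall toward this value.)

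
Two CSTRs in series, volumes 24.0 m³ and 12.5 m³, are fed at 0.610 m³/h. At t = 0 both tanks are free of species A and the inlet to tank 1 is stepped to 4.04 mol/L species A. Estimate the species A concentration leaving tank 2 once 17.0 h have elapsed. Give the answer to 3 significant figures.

Each tank obeys Vᵢ dCᵢ/dt = Q(Cᵢ₋₁ − Cᵢ), so τᵢ = Vᵢ/Q.
τ₁ = 24.0/0.610 = 39.344 h; τ₂ = 12.5/0.610 = 20.492 h.
Solving the cascade with C₁(0)=C₂(0)=0 gives C₂(t) = C_in[1 − (τ₁ e^(−t/τ₁) − τ₂ e^(−t/τ₂))/(τ₁ − τ₂)].
At t = 17.0: e^(−t/τ₁) = 0.64916, e^(−t/τ₂) = 0.43622.
C₂ = 4.04·[1 − (39.344·0.64916 − 20.492·0.43622)/(18.852)] = 4.04·0.11940 = 0.48237 mol/L.

0.482 mol/L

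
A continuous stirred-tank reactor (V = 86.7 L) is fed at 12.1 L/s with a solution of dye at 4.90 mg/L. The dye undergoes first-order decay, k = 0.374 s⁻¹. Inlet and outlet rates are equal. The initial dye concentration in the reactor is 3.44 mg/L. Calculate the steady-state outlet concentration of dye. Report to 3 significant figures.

1.33 mg/L

Accumulation = in − out − consumed: V dC/dt = Q C_in − Q C − k V C.
At steady state: 0 = Q C_in − (Q + kV) C_ss, so C_ss = Q C_in/(Q + kV).
C_ss = 12.1·4.90/(12.1 + 0.374·86.7) = 59.290/44.526 = 1.3316 mg/L.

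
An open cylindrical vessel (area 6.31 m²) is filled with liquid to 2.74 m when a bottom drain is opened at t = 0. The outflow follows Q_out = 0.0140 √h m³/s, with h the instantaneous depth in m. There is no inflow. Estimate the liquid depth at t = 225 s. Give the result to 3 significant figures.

With no inflow, A dh/dt = −0.0140 √h.
This is separable: 2 d(√h)/dt = −0.0140/A, so √h = √h₀ − (0.0140/(2A)) t.
√h = √2.74 − 0.0140·225/(2·6.31) = 1.6553 − 0.24960 = 1.4057.
h = 1.4057² = 1.9760 m.

1.98 m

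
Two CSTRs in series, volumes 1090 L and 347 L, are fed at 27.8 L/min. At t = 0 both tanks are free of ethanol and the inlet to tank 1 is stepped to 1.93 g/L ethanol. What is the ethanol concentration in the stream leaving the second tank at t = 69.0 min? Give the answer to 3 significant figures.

Species balance on tank i: dCᵢ/dt = (Cᵢ₋₁ − Cᵢ)/τᵢ with τᵢ = Vᵢ/Q.
τ₁ = 1090/27.8 = 39.209 min; τ₂ = 347/27.8 = 12.482 min.
Tank 1: C₁ = C_in(1 − e^(−t/τ₁)). Tank 2 (τ₁ ≠ τ₂): C₂ = C_in[1 − (τ₁ e^(−t/τ₁) − τ₂ e^(−t/τ₂))/(τ₁ − τ₂)].
At t = 69.0: e^(−t/τ₁) = 0.17208, e^(−t/τ₂) = 0.0039741.
C₂ = 1.93·[1 − (39.209·0.17208 − 12.482·0.0039741)/(26.727)] = 1.93·0.74942 = 1.4464 g/L.

1.45 g/L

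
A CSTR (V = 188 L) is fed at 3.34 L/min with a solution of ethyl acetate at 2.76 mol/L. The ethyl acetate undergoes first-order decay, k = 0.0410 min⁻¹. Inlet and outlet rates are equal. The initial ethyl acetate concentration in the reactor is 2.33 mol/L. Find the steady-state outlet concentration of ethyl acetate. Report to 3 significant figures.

V dC/dt = Q(C_in − C) − k V C.
At steady state: 0 = Q C_in − (Q + kV) C_ss, so C_ss = Q C_in/(Q + kV).
C_ss = 3.34·2.76/(3.34 + 0.0410·188) = 9.2184/11.048 = 0.83440 mol/L.

0.834 mol/L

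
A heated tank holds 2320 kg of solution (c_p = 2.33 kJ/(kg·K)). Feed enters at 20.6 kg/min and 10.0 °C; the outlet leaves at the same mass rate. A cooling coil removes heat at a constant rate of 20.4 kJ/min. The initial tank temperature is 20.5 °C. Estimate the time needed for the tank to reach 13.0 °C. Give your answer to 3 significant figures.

M c_p dT/dt = ṁ c_p (T_in − T) − Q̇.
τ = M/ṁ = 112.62 min; T_ss = T_in − Q̇/(ṁ c_p) = 9.5750 °C.
T(t) = T_ss + (T₀ − T_ss) e^(−t/τ). Set T = 13.0:
e^(−t/τ) = (13.0 − 9.5750)/(20.5 − 9.5750) = 0.31350
t = −112.62 · ln(0.31350) = 130.64 min.

131 min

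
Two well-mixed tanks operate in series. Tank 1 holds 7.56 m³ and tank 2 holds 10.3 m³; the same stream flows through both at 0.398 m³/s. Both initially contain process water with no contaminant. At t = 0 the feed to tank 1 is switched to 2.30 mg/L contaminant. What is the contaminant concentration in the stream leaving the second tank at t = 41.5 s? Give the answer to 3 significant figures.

1.27 mg/L

Species balance on tank i: dCᵢ/dt = (Cᵢ₋₁ − Cᵢ)/τᵢ with τᵢ = Vᵢ/Q.
τ₁ = 7.56/0.398 = 18.995 s; τ₂ = 10.3/0.398 = 25.879 s.
Solving the cascade with C₁(0)=C₂(0)=0 gives C₂(t) = C_in[1 − (τ₁ e^(−t/τ₁) − τ₂ e^(−t/τ₂))/(τ₁ − τ₂)].
At t = 41.5: e^(−t/τ₁) = 0.11250, e^(−t/τ₂) = 0.20117.
C₂ = 2.30·[1 − (18.995·0.11250 − 25.879·0.20117)/(-6.8844)] = 2.30·0.55417 = 1.2746 mg/L.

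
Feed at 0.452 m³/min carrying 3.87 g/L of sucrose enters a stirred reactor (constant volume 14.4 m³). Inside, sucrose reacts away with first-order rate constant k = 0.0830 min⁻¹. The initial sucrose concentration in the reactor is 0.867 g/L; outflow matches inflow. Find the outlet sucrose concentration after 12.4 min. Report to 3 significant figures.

1.01 g/L

Accumulation = in − out − consumed: V dC/dt = Q C_in − Q C − k V C.
dC/dt = (Q/V) C_in − (Q/V + k) C; effective rate a = Q/V + k = 0.031389 + 0.0830 = 0.11439 min⁻¹.
C_ss = Q C_in/(Q + kV) = 1.0619 g/L; C(t) = C_ss + (C₀ − C_ss) e^(−a t).
C(12.4) = 1.0619 + (-0.19495)·e^(−0.11439·12.4) = 1.0619 + (-0.19495)·0.24210 = 1.0148 g/L.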